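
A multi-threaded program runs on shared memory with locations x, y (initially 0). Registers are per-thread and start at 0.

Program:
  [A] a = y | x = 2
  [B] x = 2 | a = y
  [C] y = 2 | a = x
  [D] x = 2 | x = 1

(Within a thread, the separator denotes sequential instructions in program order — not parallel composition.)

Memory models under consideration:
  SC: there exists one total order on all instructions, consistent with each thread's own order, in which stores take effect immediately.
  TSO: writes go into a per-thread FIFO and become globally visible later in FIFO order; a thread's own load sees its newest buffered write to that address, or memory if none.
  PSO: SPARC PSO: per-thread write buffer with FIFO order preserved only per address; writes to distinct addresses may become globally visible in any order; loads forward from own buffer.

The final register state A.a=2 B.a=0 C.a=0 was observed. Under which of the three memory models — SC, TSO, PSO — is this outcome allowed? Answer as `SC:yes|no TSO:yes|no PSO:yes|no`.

SC:no TSO:yes PSO:yes

outcome vector order: (A.a,B.a,C.a)
SC (10): (0,0,1); (0,0,2); (0,2,0); (0,2,1); (0,2,2); (2,0,1); (2,0,2); (2,2,0); (2,2,1); (2,2,2)
TSO (12): (0,0,0); (0,0,1); (0,0,2); (0,2,0); (0,2,1); (0,2,2); (2,0,0); (2,0,1); (2,0,2); (2,2,0); (2,2,1); (2,2,2)
PSO (12): (0,0,0); (0,0,1); (0,0,2); (0,2,0); (0,2,1); (0,2,2); (2,0,0); (2,0,1); (2,0,2); (2,2,0); (2,2,1); (2,2,2)
target (2,0,0) ∈ {TSO,PSO}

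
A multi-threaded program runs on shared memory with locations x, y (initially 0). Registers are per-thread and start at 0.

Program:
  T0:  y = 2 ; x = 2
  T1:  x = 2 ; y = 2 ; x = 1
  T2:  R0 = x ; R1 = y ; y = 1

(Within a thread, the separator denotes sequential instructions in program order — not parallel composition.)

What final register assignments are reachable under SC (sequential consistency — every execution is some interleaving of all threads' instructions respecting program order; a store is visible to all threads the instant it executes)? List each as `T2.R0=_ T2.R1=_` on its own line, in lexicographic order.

T2.R0=0 T2.R1=0
T2.R0=0 T2.R1=2
T2.R0=1 T2.R1=2
T2.R0=2 T2.R1=0
T2.R0=2 T2.R1=2

outcome vector order: (T2.R0,T2.R1)
|SC outcomes| = 5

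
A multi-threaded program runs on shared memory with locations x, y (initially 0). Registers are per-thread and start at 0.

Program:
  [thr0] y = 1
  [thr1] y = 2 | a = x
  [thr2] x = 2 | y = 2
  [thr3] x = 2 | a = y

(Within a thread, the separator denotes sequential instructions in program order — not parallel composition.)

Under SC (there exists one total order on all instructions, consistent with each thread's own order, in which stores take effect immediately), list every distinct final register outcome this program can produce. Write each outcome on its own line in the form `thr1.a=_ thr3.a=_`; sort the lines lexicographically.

outcome vector order: (thr1.a,thr3.a)
|SC outcomes| = 5

thr1.a=0 thr3.a=1
thr1.a=0 thr3.a=2
thr1.a=2 thr3.a=0
thr1.a=2 thr3.a=1
thr1.a=2 thr3.a=2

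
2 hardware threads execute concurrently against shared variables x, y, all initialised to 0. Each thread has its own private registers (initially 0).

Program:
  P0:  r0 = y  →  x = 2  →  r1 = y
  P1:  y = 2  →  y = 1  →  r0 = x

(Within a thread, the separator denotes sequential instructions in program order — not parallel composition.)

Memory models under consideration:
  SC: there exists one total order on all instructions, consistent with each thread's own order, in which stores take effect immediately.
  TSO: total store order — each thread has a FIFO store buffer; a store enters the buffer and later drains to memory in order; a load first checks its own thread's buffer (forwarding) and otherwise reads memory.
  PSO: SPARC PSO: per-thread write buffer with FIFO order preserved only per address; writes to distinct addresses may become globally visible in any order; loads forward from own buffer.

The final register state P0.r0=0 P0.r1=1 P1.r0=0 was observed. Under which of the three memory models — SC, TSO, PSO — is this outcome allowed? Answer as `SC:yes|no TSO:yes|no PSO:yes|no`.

outcome vector order: (P0.r0,P0.r1,P1.r0)
under SC → 002; 010; 012; 022; 110; 112; 210; 212; 222
under TSO → 000; 002; 010; 012; 020; 022; 110; 112; 210; 212; 220; 222
under PSO → 000; 002; 010; 012; 020; 022; 110; 112; 210; 212; 220; 222
target 010 ∈ {SC,TSO,PSO}

SC:yes TSO:yes PSO:yes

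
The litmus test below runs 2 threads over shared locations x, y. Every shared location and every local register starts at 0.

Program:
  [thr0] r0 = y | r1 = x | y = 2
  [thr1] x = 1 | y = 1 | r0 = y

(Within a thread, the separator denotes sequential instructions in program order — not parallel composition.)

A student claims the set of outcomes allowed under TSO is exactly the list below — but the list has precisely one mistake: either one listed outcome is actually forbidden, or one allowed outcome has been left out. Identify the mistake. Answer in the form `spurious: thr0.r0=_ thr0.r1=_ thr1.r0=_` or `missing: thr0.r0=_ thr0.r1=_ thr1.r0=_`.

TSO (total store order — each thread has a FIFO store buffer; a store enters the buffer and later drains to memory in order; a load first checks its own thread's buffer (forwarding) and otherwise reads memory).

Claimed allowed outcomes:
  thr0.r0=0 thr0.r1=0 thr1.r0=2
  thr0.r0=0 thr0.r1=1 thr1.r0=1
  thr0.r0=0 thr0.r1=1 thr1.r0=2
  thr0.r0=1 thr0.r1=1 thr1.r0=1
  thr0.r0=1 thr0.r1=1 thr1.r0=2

outcome vector order: (thr0.r0,thr0.r1,thr1.r0)
TSO (6): 001 002 011 012 111 112
TSO∖claimed = {001}

missing: thr0.r0=0 thr0.r1=0 thr1.r0=1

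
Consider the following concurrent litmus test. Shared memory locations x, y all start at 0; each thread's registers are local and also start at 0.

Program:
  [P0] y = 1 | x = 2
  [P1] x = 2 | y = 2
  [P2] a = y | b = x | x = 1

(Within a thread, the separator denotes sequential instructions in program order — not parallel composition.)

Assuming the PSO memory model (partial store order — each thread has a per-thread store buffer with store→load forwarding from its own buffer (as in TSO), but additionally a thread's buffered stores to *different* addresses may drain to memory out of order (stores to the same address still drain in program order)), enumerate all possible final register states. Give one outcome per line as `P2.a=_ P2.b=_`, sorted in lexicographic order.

P2.a=0 P2.b=0
P2.a=0 P2.b=2
P2.a=1 P2.b=0
P2.a=1 P2.b=2
P2.a=2 P2.b=0
P2.a=2 P2.b=2

outcome vector order: (P2.a,P2.b)
|PSO outcomes| = 6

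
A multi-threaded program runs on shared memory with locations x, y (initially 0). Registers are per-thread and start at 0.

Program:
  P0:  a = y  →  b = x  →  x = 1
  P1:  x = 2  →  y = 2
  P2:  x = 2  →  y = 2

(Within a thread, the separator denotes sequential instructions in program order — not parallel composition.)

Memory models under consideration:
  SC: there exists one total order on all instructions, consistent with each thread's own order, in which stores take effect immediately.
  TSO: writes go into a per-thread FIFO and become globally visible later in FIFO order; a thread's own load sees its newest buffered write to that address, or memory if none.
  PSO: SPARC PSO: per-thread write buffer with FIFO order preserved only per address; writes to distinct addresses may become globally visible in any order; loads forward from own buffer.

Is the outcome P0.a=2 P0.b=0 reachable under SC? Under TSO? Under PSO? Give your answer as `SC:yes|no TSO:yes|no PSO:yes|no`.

SC:no TSO:no PSO:yes

outcome vector order: (P0.a,P0.b)
SC: 3 outcomes — {0/0 0/2 2/2}
TSO: 3 outcomes — {0/0 0/2 2/2}
PSO: 4 outcomes — {0/0 0/2 2/0 2/2}
target 2/0 ∈ {PSO}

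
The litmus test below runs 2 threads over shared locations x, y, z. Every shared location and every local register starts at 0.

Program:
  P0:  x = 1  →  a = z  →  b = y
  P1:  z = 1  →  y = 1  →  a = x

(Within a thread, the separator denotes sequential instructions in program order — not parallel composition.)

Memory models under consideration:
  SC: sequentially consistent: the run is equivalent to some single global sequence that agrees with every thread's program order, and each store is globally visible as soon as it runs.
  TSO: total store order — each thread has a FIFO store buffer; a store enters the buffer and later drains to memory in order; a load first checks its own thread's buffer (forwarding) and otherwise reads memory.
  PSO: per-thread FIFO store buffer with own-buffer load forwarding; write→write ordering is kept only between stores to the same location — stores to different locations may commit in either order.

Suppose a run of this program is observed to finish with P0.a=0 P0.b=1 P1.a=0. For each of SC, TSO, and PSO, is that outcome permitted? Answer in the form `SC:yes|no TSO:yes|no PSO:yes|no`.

outcome vector order: (P0.a,P0.b,P1.a)
SC (5): 001; 011; 101; 110; 111
TSO (8): 000; 001; 010; 011; 100; 101; 110; 111
PSO (8): 000; 001; 010; 011; 100; 101; 110; 111
target 010 ∈ {TSO,PSO}

SC:no TSO:yes PSO:yes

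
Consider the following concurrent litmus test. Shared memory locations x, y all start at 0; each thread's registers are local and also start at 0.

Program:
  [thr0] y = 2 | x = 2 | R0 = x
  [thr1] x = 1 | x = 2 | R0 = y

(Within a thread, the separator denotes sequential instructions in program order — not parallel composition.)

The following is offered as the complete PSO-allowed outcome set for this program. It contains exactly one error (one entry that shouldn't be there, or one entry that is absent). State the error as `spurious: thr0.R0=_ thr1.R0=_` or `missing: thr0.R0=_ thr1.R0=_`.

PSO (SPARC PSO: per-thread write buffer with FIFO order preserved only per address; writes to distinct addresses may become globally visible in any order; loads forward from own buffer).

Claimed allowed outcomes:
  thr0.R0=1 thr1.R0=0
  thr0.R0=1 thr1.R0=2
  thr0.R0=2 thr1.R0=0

missing: thr0.R0=2 thr1.R0=2

outcome vector order: (thr0.R0,thr1.R0)
PSO (4): 1/0 1/2 2/0 2/2
PSO∖claimed = {2/2}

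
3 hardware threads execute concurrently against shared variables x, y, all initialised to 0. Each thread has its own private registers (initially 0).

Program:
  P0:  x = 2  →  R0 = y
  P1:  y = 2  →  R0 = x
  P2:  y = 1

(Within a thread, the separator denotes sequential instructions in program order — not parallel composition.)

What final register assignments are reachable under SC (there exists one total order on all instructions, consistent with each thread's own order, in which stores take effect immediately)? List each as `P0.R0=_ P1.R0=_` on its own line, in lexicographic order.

P0.R0=0 P1.R0=2
P0.R0=1 P1.R0=0
P0.R0=1 P1.R0=2
P0.R0=2 P1.R0=0
P0.R0=2 P1.R0=2

outcome vector order: (P0.R0,P1.R0)
|SC outcomes| = 5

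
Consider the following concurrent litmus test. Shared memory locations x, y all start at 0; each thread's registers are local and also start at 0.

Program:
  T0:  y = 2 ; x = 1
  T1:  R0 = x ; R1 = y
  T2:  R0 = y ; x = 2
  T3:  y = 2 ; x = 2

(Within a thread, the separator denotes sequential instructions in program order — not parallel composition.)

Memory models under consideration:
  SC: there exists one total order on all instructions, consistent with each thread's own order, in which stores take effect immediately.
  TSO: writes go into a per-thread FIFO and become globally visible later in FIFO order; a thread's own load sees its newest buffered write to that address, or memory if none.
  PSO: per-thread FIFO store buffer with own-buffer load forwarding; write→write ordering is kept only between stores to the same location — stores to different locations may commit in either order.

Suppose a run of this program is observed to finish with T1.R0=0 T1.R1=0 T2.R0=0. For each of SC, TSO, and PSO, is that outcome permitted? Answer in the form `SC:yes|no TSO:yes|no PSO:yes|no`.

outcome vector order: (T1.R0,T1.R1,T2.R0)
[SC] allowed = {0/0/0; 0/0/2; 0/2/0; 0/2/2; 1/2/0; 1/2/2; 2/0/0; 2/2/0; 2/2/2}
[TSO] allowed = {0/0/0; 0/0/2; 0/2/0; 0/2/2; 1/2/0; 1/2/2; 2/0/0; 2/2/0; 2/2/2}
[PSO] allowed = {0/0/0; 0/0/2; 0/2/0; 0/2/2; 1/0/0; 1/0/2; 1/2/0; 1/2/2; 2/0/0; 2/0/2; 2/2/0; 2/2/2}
target 0/0/0 ∈ {SC,TSO,PSO}

SC:yes TSO:yes PSO:yes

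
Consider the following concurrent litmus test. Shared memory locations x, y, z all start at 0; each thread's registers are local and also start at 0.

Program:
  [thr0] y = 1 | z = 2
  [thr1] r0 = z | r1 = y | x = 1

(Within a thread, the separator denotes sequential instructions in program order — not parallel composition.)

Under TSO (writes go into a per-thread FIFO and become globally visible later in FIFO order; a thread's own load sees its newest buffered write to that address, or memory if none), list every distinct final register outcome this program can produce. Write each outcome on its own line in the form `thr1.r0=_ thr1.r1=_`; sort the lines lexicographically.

outcome vector order: (thr1.r0,thr1.r1)
|TSO outcomes| = 3

thr1.r0=0 thr1.r1=0
thr1.r0=0 thr1.r1=1
thr1.r0=2 thr1.r1=1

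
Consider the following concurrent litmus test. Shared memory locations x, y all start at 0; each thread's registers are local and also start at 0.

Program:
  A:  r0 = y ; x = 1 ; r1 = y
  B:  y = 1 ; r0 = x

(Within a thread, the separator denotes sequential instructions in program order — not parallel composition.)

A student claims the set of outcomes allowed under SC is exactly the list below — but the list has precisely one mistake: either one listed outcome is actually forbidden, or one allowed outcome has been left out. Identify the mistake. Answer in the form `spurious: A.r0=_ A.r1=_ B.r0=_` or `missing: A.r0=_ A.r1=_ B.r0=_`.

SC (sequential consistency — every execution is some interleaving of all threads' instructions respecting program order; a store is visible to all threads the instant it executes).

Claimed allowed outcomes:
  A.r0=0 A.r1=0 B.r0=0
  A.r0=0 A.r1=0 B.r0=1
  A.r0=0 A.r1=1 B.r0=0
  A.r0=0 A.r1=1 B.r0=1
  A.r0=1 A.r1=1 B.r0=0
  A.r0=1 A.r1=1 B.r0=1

spurious: A.r0=0 A.r1=0 B.r0=0

outcome vector order: (A.r0,A.r1,B.r0)
under SC → (0,0,1), (0,1,0), (0,1,1), (1,1,0), (1,1,1)
claimed∖SC = {(0,0,0)}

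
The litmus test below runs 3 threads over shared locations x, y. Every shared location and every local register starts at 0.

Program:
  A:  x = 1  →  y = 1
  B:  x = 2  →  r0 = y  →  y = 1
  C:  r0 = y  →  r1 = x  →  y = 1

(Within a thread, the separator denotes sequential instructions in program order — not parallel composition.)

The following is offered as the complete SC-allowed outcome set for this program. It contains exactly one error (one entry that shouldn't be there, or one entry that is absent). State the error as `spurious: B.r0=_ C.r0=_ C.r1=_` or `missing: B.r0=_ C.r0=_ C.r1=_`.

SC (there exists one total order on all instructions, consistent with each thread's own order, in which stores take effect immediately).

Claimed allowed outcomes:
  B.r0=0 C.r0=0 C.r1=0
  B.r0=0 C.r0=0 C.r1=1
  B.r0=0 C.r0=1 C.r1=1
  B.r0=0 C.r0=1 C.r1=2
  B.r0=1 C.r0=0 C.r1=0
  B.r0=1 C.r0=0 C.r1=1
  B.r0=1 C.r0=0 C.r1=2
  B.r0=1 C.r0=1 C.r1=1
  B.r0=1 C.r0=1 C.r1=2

missing: B.r0=0 C.r0=0 C.r1=2

outcome vector order: (B.r0,C.r0,C.r1)
[SC] allowed = {(0,0,0); (0,0,1); (0,0,2); (0,1,1); (0,1,2); (1,0,0); (1,0,1); (1,0,2); (1,1,1); (1,1,2)}
SC∖claimed = {(0,0,2)}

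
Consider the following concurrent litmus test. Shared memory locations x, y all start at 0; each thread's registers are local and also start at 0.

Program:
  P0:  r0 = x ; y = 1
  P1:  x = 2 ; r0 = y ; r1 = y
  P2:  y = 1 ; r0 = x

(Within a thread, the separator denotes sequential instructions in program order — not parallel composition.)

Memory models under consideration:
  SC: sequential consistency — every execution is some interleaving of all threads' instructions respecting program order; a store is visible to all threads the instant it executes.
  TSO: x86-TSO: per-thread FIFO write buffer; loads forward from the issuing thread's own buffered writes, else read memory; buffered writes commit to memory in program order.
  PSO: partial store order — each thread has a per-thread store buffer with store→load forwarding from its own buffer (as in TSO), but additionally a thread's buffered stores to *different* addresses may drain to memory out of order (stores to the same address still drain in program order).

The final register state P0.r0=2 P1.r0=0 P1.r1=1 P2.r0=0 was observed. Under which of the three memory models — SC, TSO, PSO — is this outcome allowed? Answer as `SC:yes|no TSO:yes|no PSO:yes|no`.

outcome vector order: (P0.r0,P1.r0,P1.r1,P2.r0)
[SC] allowed = {<0 0 0 2>, <0 0 1 2>, <0 1 1 0>, <0 1 1 2>, <2 0 0 2>, <2 0 1 2>, <2 1 1 0>, <2 1 1 2>}
[TSO] allowed = {<0 0 0 0>, <0 0 0 2>, <0 0 1 0>, <0 0 1 2>, <0 1 1 0>, <0 1 1 2>, <2 0 0 0>, <2 0 0 2>, <2 0 1 0>, <2 0 1 2>, <2 1 1 0>, <2 1 1 2>}
[PSO] allowed = {<0 0 0 0>, <0 0 0 2>, <0 0 1 0>, <0 0 1 2>, <0 1 1 0>, <0 1 1 2>, <2 0 0 0>, <2 0 0 2>, <2 0 1 0>, <2 0 1 2>, <2 1 1 0>, <2 1 1 2>}
target <2 0 1 0> ∈ {TSO,PSO}

SC:no TSO:yes PSO:yes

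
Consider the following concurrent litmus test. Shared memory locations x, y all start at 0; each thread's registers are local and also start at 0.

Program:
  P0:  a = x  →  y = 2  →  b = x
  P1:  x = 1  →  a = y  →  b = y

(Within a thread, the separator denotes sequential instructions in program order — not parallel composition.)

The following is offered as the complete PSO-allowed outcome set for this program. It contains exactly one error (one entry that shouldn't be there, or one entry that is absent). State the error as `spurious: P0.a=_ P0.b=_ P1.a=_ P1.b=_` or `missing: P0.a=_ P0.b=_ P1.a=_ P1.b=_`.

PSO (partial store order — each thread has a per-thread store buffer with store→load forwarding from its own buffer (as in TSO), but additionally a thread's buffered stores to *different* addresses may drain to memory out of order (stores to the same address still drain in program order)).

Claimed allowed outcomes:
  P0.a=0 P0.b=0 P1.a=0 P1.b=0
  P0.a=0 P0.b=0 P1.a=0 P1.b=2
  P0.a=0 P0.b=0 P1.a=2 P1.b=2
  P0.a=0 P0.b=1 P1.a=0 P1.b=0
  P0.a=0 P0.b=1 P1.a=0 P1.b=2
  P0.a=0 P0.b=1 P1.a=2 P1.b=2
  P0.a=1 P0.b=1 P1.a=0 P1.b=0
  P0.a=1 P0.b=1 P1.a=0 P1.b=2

missing: P0.a=1 P0.b=1 P1.a=2 P1.b=2

outcome vector order: (P0.a,P0.b,P1.a,P1.b)
PSO: 9 outcomes — {0000, 0002, 0022, 0100, 0102, 0122, 1100, 1102, 1122}
PSO∖claimed = {1122}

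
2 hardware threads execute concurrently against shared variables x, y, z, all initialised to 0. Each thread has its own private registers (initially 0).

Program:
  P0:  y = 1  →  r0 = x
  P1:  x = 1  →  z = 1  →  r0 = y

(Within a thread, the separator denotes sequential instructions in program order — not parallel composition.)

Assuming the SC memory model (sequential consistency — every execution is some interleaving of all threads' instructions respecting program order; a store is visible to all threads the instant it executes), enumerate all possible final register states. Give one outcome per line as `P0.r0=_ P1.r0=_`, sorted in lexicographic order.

P0.r0=0 P1.r0=1
P0.r0=1 P1.r0=0
P0.r0=1 P1.r0=1

outcome vector order: (P0.r0,P1.r0)
|SC outcomes| = 3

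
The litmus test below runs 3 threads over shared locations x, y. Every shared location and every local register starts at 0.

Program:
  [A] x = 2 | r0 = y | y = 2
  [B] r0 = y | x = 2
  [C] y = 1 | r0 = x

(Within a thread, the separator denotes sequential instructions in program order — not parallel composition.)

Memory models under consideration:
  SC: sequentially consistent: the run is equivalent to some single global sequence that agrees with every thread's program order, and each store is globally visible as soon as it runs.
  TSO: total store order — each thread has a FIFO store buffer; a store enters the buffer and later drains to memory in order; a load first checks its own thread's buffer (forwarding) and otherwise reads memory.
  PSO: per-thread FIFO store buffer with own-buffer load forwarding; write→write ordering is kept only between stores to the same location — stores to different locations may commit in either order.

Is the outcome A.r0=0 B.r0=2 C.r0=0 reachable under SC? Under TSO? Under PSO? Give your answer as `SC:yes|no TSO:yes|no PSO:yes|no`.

outcome vector order: (A.r0,B.r0,C.r0)
SC (9): 002, 012, 022, 100, 102, 110, 112, 120, 122
TSO (12): 000, 002, 010, 012, 020, 022, 100, 102, 110, 112, 120, 122
PSO (12): 000, 002, 010, 012, 020, 022, 100, 102, 110, 112, 120, 122
target 020 ∈ {TSO,PSO}

SC:no TSO:yes PSO:yes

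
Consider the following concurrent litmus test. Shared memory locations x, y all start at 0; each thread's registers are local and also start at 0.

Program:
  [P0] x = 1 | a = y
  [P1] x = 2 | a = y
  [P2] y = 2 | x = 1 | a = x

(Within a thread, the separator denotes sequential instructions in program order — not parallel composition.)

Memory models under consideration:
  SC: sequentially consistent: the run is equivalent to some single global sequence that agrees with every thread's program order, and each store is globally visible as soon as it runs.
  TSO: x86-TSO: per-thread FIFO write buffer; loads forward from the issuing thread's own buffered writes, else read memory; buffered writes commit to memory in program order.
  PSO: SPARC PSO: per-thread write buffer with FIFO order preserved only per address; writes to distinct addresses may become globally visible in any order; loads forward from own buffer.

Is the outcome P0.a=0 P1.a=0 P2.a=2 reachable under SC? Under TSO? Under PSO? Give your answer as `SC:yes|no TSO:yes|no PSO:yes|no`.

outcome vector order: (P0.a,P1.a,P2.a)
[SC] allowed = {001 021 022 201 221 222}
[TSO] allowed = {001 002 021 022 201 202 221 222}
[PSO] allowed = {001 002 021 022 201 202 221 222}
target 002 ∈ {TSO,PSO}

SC:no TSO:yes PSO:yes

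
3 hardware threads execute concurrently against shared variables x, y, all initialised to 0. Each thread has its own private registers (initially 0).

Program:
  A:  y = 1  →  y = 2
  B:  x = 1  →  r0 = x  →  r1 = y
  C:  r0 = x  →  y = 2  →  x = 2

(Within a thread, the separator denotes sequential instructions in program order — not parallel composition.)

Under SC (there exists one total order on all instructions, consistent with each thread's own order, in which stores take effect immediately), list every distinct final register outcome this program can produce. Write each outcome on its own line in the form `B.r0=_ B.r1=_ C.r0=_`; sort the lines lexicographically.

outcome vector order: (B.r0,B.r1,C.r0)
|SC outcomes| = 10

B.r0=1 B.r1=0 C.r0=0
B.r0=1 B.r1=0 C.r0=1
B.r0=1 B.r1=1 C.r0=0
B.r0=1 B.r1=1 C.r0=1
B.r0=1 B.r1=2 C.r0=0
B.r0=1 B.r1=2 C.r0=1
B.r0=2 B.r1=1 C.r0=0
B.r0=2 B.r1=1 C.r0=1
B.r0=2 B.r1=2 C.r0=0
B.r0=2 B.r1=2 C.r0=1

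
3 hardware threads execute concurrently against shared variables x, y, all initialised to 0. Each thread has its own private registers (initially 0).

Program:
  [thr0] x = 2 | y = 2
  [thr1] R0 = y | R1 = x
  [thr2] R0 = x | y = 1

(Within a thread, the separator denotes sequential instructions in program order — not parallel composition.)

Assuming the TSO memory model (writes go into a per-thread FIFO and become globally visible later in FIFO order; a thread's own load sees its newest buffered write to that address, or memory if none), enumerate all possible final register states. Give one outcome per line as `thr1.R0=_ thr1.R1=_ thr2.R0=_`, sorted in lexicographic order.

thr1.R0=0 thr1.R1=0 thr2.R0=0
thr1.R0=0 thr1.R1=0 thr2.R0=2
thr1.R0=0 thr1.R1=2 thr2.R0=0
thr1.R0=0 thr1.R1=2 thr2.R0=2
thr1.R0=1 thr1.R1=0 thr2.R0=0
thr1.R0=1 thr1.R1=2 thr2.R0=0
thr1.R0=1 thr1.R1=2 thr2.R0=2
thr1.R0=2 thr1.R1=2 thr2.R0=0
thr1.R0=2 thr1.R1=2 thr2.R0=2

outcome vector order: (thr1.R0,thr1.R1,thr2.R0)
|TSO outcomes| = 9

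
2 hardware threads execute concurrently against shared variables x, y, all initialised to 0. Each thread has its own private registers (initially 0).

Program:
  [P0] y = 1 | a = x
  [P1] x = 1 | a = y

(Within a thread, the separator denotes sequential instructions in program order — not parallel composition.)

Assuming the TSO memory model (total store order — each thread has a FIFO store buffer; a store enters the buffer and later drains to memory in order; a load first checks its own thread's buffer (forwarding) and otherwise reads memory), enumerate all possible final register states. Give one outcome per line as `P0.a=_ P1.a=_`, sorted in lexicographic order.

outcome vector order: (P0.a,P1.a)
|TSO outcomes| = 4

P0.a=0 P1.a=0
P0.a=0 P1.a=1
P0.a=1 P1.a=0
P0.a=1 P1.a=1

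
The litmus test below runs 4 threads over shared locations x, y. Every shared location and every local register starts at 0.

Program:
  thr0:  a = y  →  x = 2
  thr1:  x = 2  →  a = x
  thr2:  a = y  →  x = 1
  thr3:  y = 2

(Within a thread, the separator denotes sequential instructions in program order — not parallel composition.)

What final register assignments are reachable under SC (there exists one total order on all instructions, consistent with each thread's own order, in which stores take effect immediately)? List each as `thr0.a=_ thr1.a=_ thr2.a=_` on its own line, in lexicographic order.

thr0.a=0 thr1.a=1 thr2.a=0
thr0.a=0 thr1.a=1 thr2.a=2
thr0.a=0 thr1.a=2 thr2.a=0
thr0.a=0 thr1.a=2 thr2.a=2
thr0.a=2 thr1.a=1 thr2.a=0
thr0.a=2 thr1.a=1 thr2.a=2
thr0.a=2 thr1.a=2 thr2.a=0
thr0.a=2 thr1.a=2 thr2.a=2

outcome vector order: (thr0.a,thr1.a,thr2.a)
|SC outcomes| = 8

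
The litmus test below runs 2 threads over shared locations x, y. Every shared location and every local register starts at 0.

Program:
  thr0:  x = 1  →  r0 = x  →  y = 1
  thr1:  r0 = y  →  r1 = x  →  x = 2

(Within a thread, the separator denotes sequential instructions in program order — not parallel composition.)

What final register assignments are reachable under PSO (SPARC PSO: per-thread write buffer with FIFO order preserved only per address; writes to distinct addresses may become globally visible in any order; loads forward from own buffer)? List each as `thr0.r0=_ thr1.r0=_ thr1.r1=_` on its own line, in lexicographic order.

outcome vector order: (thr0.r0,thr1.r0,thr1.r1)
|PSO outcomes| = 6

thr0.r0=1 thr1.r0=0 thr1.r1=0
thr0.r0=1 thr1.r0=0 thr1.r1=1
thr0.r0=1 thr1.r0=1 thr1.r1=0
thr0.r0=1 thr1.r0=1 thr1.r1=1
thr0.r0=2 thr1.r0=0 thr1.r1=0
thr0.r0=2 thr1.r0=0 thr1.r1=1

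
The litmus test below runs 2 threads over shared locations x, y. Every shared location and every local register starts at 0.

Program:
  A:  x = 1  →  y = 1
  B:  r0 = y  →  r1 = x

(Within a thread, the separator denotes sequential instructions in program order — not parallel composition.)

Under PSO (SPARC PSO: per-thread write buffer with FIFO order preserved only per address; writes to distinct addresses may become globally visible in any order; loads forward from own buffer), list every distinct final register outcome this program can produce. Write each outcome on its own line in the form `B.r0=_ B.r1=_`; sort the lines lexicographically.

outcome vector order: (B.r0,B.r1)
|PSO outcomes| = 4

B.r0=0 B.r1=0
B.r0=0 B.r1=1
B.r0=1 B.r1=0
B.r0=1 B.r1=1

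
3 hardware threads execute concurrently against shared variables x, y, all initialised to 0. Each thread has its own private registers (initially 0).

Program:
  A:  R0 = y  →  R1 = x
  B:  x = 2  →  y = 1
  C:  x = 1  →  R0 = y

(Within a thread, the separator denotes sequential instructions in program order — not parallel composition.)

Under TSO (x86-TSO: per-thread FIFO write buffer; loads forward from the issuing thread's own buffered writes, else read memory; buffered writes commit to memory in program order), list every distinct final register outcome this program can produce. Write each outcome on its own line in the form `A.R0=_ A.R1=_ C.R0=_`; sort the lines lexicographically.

outcome vector order: (A.R0,A.R1,C.R0)
|TSO outcomes| = 10

A.R0=0 A.R1=0 C.R0=0
A.R0=0 A.R1=0 C.R0=1
A.R0=0 A.R1=1 C.R0=0
A.R0=0 A.R1=1 C.R0=1
A.R0=0 A.R1=2 C.R0=0
A.R0=0 A.R1=2 C.R0=1
A.R0=1 A.R1=1 C.R0=0
A.R0=1 A.R1=1 C.R0=1
A.R0=1 A.R1=2 C.R0=0
A.R0=1 A.R1=2 C.R0=1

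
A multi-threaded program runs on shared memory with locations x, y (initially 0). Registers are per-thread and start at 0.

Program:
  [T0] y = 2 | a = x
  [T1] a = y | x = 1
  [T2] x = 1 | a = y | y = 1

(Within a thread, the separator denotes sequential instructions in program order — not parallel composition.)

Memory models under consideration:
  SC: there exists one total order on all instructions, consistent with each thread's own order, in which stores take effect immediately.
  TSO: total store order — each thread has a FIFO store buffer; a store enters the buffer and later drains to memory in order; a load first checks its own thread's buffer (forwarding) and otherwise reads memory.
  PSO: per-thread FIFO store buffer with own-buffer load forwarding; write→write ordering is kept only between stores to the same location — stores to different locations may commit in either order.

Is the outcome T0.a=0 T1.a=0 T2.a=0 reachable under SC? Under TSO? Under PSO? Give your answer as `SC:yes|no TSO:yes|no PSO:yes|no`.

SC:no TSO:yes PSO:yes

outcome vector order: (T0.a,T1.a,T2.a)
under SC → 0/0/2 0/1/2 0/2/2 1/0/0 1/0/2 1/1/0 1/1/2 1/2/0 1/2/2
under TSO → 0/0/0 0/0/2 0/1/0 0/1/2 0/2/0 0/2/2 1/0/0 1/0/2 1/1/0 1/1/2 1/2/0 1/2/2
under PSO → 0/0/0 0/0/2 0/1/0 0/1/2 0/2/0 0/2/2 1/0/0 1/0/2 1/1/0 1/1/2 1/2/0 1/2/2
target 0/0/0 ∈ {TSO,PSO}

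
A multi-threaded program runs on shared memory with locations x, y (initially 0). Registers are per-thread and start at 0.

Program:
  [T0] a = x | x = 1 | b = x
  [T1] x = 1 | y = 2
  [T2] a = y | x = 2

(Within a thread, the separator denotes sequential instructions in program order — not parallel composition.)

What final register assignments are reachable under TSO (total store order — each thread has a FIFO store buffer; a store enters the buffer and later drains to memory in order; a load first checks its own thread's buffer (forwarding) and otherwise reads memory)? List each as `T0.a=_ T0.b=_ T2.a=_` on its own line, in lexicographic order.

T0.a=0 T0.b=1 T2.a=0
T0.a=0 T0.b=1 T2.a=2
T0.a=0 T0.b=2 T2.a=0
T0.a=0 T0.b=2 T2.a=2
T0.a=1 T0.b=1 T2.a=0
T0.a=1 T0.b=1 T2.a=2
T0.a=1 T0.b=2 T2.a=0
T0.a=1 T0.b=2 T2.a=2
T0.a=2 T0.b=1 T2.a=0
T0.a=2 T0.b=1 T2.a=2

outcome vector order: (T0.a,T0.b,T2.a)
|TSO outcomes| = 10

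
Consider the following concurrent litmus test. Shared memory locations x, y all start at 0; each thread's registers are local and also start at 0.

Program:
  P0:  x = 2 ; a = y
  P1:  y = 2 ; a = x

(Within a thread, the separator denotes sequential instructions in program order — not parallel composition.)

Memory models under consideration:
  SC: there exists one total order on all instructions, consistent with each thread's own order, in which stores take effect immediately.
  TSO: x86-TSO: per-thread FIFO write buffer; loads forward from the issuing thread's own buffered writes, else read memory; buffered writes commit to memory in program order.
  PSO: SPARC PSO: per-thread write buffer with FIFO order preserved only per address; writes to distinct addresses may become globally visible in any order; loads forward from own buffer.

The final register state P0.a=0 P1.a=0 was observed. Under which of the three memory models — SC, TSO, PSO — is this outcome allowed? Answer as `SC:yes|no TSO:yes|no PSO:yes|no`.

SC:no TSO:yes PSO:yes

outcome vector order: (P0.a,P1.a)
SC: 3 outcomes — {(0,2) (2,0) (2,2)}
TSO: 4 outcomes — {(0,0) (0,2) (2,0) (2,2)}
PSO: 4 outcomes — {(0,0) (0,2) (2,0) (2,2)}
target (0,0) ∈ {TSO,PSO}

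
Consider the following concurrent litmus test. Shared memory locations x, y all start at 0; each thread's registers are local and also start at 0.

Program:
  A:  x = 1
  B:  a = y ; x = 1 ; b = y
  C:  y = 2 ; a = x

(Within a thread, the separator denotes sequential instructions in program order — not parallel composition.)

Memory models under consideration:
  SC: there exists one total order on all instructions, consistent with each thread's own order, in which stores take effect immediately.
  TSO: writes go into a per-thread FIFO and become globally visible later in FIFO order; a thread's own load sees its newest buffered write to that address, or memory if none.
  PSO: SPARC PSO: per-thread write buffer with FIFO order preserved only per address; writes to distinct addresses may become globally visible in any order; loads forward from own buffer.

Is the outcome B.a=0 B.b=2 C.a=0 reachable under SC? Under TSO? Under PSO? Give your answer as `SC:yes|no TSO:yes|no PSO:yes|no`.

outcome vector order: (B.a,B.b,C.a)
under SC → <0 0 1> <0 2 0> <0 2 1> <2 2 0> <2 2 1>
under TSO → <0 0 0> <0 0 1> <0 2 0> <0 2 1> <2 2 0> <2 2 1>
under PSO → <0 0 0> <0 0 1> <0 2 0> <0 2 1> <2 2 0> <2 2 1>
target <0 2 0> ∈ {SC,TSO,PSO}

SC:yes TSO:yes PSO:yes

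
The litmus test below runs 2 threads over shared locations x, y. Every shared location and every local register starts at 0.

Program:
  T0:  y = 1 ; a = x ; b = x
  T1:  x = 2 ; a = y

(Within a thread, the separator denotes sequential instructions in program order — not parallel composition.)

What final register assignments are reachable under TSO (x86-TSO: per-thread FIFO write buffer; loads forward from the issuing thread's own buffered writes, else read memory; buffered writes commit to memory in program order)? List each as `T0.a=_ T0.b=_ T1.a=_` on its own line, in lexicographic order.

T0.a=0 T0.b=0 T1.a=0
T0.a=0 T0.b=0 T1.a=1
T0.a=0 T0.b=2 T1.a=0
T0.a=0 T0.b=2 T1.a=1
T0.a=2 T0.b=2 T1.a=0
T0.a=2 T0.b=2 T1.a=1

outcome vector order: (T0.a,T0.b,T1.a)
|TSO outcomes| = 6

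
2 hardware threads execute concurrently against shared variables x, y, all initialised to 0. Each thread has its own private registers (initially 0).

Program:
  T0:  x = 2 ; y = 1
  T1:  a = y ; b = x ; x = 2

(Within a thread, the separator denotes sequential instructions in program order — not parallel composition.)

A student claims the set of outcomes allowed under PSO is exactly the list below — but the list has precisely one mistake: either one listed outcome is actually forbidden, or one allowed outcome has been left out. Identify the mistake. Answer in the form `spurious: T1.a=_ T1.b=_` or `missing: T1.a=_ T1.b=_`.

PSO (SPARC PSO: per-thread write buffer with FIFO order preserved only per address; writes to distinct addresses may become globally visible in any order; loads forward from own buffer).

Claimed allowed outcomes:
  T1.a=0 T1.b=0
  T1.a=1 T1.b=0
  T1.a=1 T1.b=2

missing: T1.a=0 T1.b=2

outcome vector order: (T1.a,T1.b)
[PSO] allowed = {00 02 10 12}
PSO∖claimed = {02}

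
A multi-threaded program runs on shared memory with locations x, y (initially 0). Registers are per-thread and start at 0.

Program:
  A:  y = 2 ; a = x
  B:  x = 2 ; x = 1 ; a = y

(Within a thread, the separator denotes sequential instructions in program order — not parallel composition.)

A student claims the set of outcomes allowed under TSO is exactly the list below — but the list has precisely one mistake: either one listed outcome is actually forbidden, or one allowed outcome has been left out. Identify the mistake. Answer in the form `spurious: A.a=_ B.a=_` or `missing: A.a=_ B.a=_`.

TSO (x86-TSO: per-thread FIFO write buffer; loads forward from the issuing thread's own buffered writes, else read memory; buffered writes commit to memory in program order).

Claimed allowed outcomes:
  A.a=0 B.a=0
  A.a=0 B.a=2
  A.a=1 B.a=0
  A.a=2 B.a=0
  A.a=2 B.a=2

missing: A.a=1 B.a=2

outcome vector order: (A.a,B.a)
[TSO] allowed = {00; 02; 10; 12; 20; 22}
TSO∖claimed = {12}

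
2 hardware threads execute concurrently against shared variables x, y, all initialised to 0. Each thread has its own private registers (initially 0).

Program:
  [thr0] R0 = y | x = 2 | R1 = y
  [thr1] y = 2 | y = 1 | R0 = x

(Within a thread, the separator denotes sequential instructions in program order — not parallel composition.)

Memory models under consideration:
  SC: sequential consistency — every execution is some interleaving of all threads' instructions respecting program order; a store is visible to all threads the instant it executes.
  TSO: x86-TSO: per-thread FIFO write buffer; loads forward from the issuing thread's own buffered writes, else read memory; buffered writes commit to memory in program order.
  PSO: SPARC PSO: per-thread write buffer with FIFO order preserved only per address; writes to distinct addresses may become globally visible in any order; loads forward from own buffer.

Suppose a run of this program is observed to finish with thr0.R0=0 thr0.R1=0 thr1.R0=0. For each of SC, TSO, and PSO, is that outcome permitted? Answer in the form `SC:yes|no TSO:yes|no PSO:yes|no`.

outcome vector order: (thr0.R0,thr0.R1,thr1.R0)
SC: 9 outcomes — {002; 010; 012; 022; 110; 112; 210; 212; 222}
TSO: 12 outcomes — {000; 002; 010; 012; 020; 022; 110; 112; 210; 212; 220; 222}
PSO: 12 outcomes — {000; 002; 010; 012; 020; 022; 110; 112; 210; 212; 220; 222}
target 000 ∈ {TSO,PSO}

SC:no TSO:yes PSO:yes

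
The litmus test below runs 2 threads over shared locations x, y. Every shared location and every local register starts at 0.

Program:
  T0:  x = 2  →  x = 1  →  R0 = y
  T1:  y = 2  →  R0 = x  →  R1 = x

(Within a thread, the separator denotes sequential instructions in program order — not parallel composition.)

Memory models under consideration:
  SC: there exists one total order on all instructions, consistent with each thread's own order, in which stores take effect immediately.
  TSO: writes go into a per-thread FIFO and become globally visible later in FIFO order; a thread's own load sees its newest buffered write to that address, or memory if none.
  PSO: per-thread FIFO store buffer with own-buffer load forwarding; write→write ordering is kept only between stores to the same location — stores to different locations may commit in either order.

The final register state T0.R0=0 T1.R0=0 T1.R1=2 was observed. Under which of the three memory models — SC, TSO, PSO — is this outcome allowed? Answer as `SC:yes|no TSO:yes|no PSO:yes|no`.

outcome vector order: (T0.R0,T1.R0,T1.R1)
SC: 7 outcomes — {0/1/1, 2/0/0, 2/0/1, 2/0/2, 2/1/1, 2/2/1, 2/2/2}
TSO: 12 outcomes — {0/0/0, 0/0/1, 0/0/2, 0/1/1, 0/2/1, 0/2/2, 2/0/0, 2/0/1, 2/0/2, 2/1/1, 2/2/1, 2/2/2}
PSO: 12 outcomes — {0/0/0, 0/0/1, 0/0/2, 0/1/1, 0/2/1, 0/2/2, 2/0/0, 2/0/1, 2/0/2, 2/1/1, 2/2/1, 2/2/2}
target 0/0/2 ∈ {TSO,PSO}

SC:no TSO:yes PSO:yes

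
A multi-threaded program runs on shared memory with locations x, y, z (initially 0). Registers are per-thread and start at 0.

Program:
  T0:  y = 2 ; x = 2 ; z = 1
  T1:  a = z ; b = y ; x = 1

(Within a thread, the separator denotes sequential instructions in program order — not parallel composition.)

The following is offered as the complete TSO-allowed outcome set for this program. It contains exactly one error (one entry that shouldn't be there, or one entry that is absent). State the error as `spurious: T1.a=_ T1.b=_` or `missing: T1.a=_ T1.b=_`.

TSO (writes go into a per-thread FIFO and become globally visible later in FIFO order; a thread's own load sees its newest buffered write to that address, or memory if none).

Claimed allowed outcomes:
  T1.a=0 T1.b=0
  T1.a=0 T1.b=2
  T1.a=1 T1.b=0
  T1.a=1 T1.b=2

outcome vector order: (T1.a,T1.b)
[TSO] allowed = {<0 0>, <0 2>, <1 2>}
claimed∖TSO = {<1 0>}

spurious: T1.a=1 T1.b=0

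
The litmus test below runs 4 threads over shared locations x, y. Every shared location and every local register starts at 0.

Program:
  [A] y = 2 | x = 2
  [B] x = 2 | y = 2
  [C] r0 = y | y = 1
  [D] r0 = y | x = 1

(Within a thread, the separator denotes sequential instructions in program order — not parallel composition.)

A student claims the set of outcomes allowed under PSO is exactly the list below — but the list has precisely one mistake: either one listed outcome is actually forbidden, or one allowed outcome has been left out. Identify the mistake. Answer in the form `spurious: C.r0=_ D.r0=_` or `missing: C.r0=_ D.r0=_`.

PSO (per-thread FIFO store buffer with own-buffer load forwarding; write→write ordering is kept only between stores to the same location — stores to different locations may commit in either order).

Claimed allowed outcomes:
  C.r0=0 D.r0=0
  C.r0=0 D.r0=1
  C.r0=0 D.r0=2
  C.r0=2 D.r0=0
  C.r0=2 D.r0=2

missing: C.r0=2 D.r0=1

outcome vector order: (C.r0,D.r0)
under PSO → (0,0), (0,1), (0,2), (2,0), (2,1), (2,2)
PSO∖claimed = {(2,1)}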